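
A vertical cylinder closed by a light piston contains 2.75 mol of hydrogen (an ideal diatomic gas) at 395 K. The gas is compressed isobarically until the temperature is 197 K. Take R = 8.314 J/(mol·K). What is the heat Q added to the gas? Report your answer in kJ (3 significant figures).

Q ≈ -15.8 kJ

Isobaric: W = nRΔT = (2.75)(8.314)(-198) = -4527 J.
ΔU = nCᵥΔT with Cᵥ = 5R/2: ΔU = (2.75)(20.79)(-198) = -11317 J.
Q = ΔU + W = -11317 − 4527 = -15844 J.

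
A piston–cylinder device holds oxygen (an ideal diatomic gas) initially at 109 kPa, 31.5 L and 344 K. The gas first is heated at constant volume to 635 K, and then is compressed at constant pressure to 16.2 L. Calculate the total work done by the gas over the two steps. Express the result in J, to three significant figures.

W_total ≈ -3080 J

Step 1 (isochoric): W = 0 (constant volume).
After step 1: P = 201.2 kPa (V unchanged).
Step 2 (isobaric): W = PΔV = (201.2 kPa)(16.2 − 31.5 L) = -3078 J.
W_total = 0 − 3078 = -3078 J.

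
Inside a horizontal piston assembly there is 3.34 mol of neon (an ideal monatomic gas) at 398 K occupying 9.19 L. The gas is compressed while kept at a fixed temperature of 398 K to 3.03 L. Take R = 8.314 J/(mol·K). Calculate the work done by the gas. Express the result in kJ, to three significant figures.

W ≈ -12.3 kJ

Isothermal: W = nRT ln(V₂/V₁).
W = (3.34)(8.314)(398) × ln(3.03/9.19)
  = 11052 × -1.11
W_by_gas = -12263 J.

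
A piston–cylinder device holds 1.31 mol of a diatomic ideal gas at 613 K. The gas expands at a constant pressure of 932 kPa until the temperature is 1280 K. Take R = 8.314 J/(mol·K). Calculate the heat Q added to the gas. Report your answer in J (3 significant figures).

Isobaric: W = nRΔT = (1.31)(8.314)(667) = 7265 J.
ΔU = nCᵥΔT with Cᵥ = 5R/2: ΔU = (1.31)(20.79)(667) = 18161 J.
Q = ΔU + W = 18161 + 7265 = 25426 J.

Q ≈ 25400 J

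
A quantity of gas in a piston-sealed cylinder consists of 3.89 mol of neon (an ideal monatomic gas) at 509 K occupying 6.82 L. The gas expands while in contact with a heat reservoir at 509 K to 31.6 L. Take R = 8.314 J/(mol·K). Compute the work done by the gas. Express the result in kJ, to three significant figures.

Isothermal: W = nRT ln(V₂/V₁).
W = (3.89)(8.314)(509) × ln(31.6/6.82)
  = 16462 × 1.533
W_by_gas = 25241 J.

W ≈ 25.2 kJ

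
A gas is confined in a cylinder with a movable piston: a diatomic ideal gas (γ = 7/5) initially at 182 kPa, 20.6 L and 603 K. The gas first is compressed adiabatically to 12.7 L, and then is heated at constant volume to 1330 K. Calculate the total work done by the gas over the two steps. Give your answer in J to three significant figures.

W_total ≈ -2000 J

Step 1 (adiabatic): W = (P₁V₁ − P₂V₂)/(γ−1) = (3749 − 4550)/0.4 = -2001 J.
Step 2 (isochoric): W = 0 (constant volume).
W_total = -2001 + 0 = -2001 J.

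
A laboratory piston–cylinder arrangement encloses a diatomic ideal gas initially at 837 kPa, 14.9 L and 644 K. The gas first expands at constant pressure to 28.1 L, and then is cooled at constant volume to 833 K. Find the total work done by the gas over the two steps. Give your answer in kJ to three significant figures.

W_total ≈ 11.0 kJ

Step 1 (isobaric): W = PΔV = (837 kPa)(28.1 − 14.9 L) = 11048 J.
Step 2 (isochoric): W = 0 (constant volume).
W_total = 11048 + 0 = 11048 J.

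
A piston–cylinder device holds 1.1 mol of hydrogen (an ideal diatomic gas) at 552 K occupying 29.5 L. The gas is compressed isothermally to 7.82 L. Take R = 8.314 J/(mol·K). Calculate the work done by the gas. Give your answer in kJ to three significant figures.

Isothermal: W = nRT ln(V₂/V₁).
W = (1.1)(8.314)(552) × ln(7.82/29.5)
  = 5048 × -1.328
W_by_gas = -6703 J.

W ≈ -6.70 kJ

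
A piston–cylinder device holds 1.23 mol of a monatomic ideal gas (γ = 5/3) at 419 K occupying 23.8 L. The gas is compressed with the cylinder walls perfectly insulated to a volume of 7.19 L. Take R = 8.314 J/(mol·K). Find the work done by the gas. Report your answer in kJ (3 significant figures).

Adiabatic: TV^(γ−1) = const with γ = 5/3.
T₂ = T₁ (V₁/V₂)^(γ−1) = 419 × (23.8/7.19)^0.667 = 419 × 2.221 = 930.6 K.
W_by = nCᵥ(T₁ − T₂) = (1.23)(12.47)(419 − 930.6) = -7848 J.

W ≈ -7.85 kJ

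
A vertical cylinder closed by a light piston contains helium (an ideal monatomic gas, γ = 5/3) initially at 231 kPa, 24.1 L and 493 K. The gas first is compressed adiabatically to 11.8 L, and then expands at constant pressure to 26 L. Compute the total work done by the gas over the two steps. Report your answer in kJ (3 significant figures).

W_total ≈ 5.69 kJ

Step 1 (adiabatic): W = (P₁V₁ − P₂V₂)/(γ−1) = (5567 − 8962)/0.667 = -5092 J.
After step 1: P = 759.5 kPa, V = 11.8 L, T = 793.6 K.
Step 2 (isobaric): W = PΔV = (759.5 kPa)(26 − 11.8 L) = 10784 J.
W_total = -5092 + 10784 = 5693 J.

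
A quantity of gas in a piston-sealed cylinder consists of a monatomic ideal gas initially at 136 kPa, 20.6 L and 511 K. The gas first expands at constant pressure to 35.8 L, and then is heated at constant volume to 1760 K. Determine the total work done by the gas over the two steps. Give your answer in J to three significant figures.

W_total ≈ 2070 J

Step 1 (isobaric): W = PΔV = (136 kPa)(35.8 − 20.6 L) = 2067 J.
Step 2 (isochoric): W = 0 (constant volume).
W_total = 2067 + 0 = 2067 J.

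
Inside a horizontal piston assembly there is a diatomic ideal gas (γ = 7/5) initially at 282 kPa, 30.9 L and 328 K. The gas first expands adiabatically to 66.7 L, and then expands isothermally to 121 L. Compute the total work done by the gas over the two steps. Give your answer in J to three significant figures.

W_total ≈ 9590 J

Step 1 (adiabatic): W = (P₁V₁ − P₂V₂)/(γ−1) = (8714 − 6405)/0.4 = 5771 J.
After step 1: P = 96.03 kPa, V = 66.7 L, T = 241.1 K.
Step 2 (isothermal): W = P₁V₁ ln(V₂/V₁) = (6405) ln(121/66.7) = 3815 J.
W_total = 5771 + 3815 = 9586 J.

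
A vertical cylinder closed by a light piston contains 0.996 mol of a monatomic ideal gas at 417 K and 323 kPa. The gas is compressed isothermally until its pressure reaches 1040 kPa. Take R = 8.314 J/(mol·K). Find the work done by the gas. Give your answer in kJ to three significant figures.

W ≈ -4.04 kJ

Isothermal process: W = nRT ln(V₂/V₁) = nRT ln(P₁/P₂).
W = (0.996)(8.314)(417) × ln(323/1040)
  = 3453 × ln(0.3106) = 3453 × -1.169
W_by_gas = -4038 J.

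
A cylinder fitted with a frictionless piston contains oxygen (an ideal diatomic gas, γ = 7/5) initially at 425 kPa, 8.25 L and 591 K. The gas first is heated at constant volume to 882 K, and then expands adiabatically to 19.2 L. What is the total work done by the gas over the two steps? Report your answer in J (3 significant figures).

Step 1 (isochoric): W = 0 (constant volume).
After step 1: P = 634.3 kPa (V unchanged).
Step 2 (adiabatic): W = (P₁V₁ − P₂V₂)/(γ−1) = (5233 − 3732)/0.4 = 3751 J.
W_total = 0 + 3751 = 3751 J.

W_total ≈ 3750 J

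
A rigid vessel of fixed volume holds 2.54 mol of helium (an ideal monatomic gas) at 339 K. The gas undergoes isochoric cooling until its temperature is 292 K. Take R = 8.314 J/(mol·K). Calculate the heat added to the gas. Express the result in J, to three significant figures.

Q ≈ -1490 J

Constant volume ⇒ W = 0, so Q = ΔU = nCᵥΔT with Cᵥ = 3R/2 = 12.47 J/(mol·K).
ΔU = (2.54)(12.47)(292 − 339) = -1489 J.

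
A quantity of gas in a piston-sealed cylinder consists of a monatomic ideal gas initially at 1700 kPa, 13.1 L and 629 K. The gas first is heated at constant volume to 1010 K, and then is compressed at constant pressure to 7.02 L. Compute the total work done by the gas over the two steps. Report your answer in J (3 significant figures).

Step 1 (isochoric): W = 0 (constant volume).
After step 1: P = 2730 kPa (V unchanged).
Step 2 (isobaric): W = PΔV = (2730 kPa)(7.02 − 13.1 L) = -16597 J.
W_total = 0 − 16597 = -16597 J.

W_total ≈ -16600 J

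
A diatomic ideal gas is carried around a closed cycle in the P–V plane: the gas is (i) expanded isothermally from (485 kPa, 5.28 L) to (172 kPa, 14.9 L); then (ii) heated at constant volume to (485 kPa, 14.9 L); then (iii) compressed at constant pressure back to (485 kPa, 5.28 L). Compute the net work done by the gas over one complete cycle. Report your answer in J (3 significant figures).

W_net ≈ -2010 J

Leg (i): W = PᵢVᵢ ln(V_f/Vᵢ) = (2561) ln(14.9/5.28) = 2657 J.
Leg (ii): W = 0.
Leg (iii): W = PΔV = (485)(5.28 − 14.9) = -4666 J.
W_net = 2657 − 4666 = -2009 J.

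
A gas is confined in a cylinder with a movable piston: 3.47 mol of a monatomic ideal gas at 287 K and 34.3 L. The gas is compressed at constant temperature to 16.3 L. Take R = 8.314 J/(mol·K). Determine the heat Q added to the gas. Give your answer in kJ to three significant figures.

Q ≈ -6.16 kJ

Isothermal ⇒ ΔU = 0, so Q = W = nRT ln(V₂/V₁).
Q = (3.47)(8.314)(287) ln(16.3/34.3) = 8280 × -0.744 = -6160 J.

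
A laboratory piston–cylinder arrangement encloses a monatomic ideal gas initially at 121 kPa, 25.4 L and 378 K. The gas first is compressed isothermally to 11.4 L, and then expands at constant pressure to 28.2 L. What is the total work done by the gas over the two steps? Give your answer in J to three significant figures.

Step 1 (isothermal): W = P₁V₁ ln(V₂/V₁) = (3073) ln(11.4/25.4) = -2462 J.
After step 1: P = 269.6 kPa, V = 11.4 L, T = 378 K.
Step 2 (isobaric): W = PΔV = (269.6 kPa)(28.2 − 11.4 L) = 4529 J.
W_total = -2462 + 4529 = 2067 J.

W_total ≈ 2070 J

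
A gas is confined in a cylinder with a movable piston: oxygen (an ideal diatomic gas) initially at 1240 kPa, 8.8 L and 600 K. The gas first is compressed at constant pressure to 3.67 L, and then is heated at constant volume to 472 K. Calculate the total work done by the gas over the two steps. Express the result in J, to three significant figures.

W_total ≈ -6360 J

Step 1 (isobaric): W = PΔV = (1240 kPa)(3.67 − 8.8 L) = -6361 J.
Step 2 (isochoric): W = 0 (constant volume).
W_total = -6361 + 0 = -6361 J.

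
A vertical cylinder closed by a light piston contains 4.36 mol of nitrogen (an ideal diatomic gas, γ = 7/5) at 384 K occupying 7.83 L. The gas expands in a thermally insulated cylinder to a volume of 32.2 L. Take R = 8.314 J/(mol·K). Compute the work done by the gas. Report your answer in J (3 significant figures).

Adiabatic: TV^(γ−1) = const with γ = 7/5.
T₂ = T₁ (V₁/V₂)^(γ−1) = 384 × (7.83/32.2)^0.4 = 384 × 0.568 = 218.1 K.
W_by = nCᵥ(T₁ − T₂) = (4.36)(20.79)(384 − 218.1) = 15033 J.

W ≈ 15000 J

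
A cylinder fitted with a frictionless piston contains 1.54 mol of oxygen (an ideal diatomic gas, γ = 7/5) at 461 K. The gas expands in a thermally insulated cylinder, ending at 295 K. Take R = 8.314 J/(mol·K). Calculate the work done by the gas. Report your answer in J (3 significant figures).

Adiabatic ⇒ Q = 0, so W_by = −ΔU = nCᵥ(T₁ − T₂).
Cᵥ = 5R/2 = 20.79 J/(mol·K).
W = (1.54)(20.79)(461 − 295) = 5313 J.

W ≈ 5310 J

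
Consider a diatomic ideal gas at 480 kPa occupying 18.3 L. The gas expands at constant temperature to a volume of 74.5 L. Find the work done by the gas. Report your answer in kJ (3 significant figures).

W ≈ 12.3 kJ

Isothermal: W = nRT ln(V₂/V₁) = P₁V₁ ln(V₂/V₁).
P₁V₁ = (480 kPa)(18.3 L) = 8784 J.
W = 8784 × ln(74.5/18.3) = 8784 × 1.404
W_by_gas = 12332 J.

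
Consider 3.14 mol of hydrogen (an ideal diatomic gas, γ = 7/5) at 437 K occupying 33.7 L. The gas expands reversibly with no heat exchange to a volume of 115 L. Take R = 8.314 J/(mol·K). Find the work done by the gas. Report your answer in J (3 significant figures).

Adiabatic: TV^(γ−1) = const with γ = 7/5.
T₂ = T₁ (V₁/V₂)^(γ−1) = 437 × (33.7/115)^0.4 = 437 × 0.612 = 267.5 K.
W_by = nCᵥ(T₁ − T₂) = (3.14)(20.79)(437 − 267.5) = 11065 J.

W ≈ 11100 J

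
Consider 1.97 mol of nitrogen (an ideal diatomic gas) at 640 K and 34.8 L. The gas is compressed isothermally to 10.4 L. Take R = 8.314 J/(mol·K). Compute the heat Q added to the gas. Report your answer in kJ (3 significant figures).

Q ≈ -12.7 kJ

Isothermal ⇒ ΔU = 0, so Q = W = nRT ln(V₂/V₁).
Q = (1.97)(8.314)(640) ln(10.4/34.8) = 10482 × -1.208 = -12661 J.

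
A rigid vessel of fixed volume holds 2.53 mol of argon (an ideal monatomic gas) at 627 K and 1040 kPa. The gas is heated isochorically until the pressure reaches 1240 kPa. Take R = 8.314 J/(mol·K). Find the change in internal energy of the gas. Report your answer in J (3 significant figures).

ΔU ≈ 3800 J

Constant volume ⇒ W = 0, so Q = ΔU = nCᵥΔT with Cᵥ = 3R/2 = 12.47 J/(mol·K).
At constant V, T₂/T₁ = P₂/P₁ ⇒ ΔT = T₁(P₂/P₁ − 1) = 627·(1240/1040 − 1) = 120.6 K.
ΔU = (2.53)(12.47)(120.6) = 3804 J.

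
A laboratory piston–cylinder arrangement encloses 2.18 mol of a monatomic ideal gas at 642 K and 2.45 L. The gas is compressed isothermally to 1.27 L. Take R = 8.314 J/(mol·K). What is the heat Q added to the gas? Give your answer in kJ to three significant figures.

Isothermal ⇒ ΔU = 0, so Q = W = nRT ln(V₂/V₁).
Q = (2.18)(8.314)(642) ln(1.27/2.45) = 11636 × -0.6571 = -7646 J.

Q ≈ -7.65 kJ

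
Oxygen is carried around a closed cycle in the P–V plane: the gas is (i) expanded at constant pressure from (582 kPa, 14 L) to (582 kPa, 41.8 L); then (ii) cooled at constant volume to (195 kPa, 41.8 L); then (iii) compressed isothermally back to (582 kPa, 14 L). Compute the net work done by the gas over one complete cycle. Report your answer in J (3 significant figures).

W_net ≈ 7260 J

Leg (i): W = PΔV = (582)(41.8 − 14) = 16180 J.
Leg (ii): W = 0.
Leg (iii): W = PᵢVᵢ ln(V_f/Vᵢ) = (8151) ln(14/41.8) = -8916 J.
W_net = 16180 − 8916 = 7264 J.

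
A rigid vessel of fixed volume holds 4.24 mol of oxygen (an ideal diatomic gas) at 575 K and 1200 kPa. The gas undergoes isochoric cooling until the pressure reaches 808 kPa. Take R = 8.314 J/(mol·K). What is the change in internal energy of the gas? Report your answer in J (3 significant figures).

ΔU ≈ -16600 J

Constant volume ⇒ W = 0, so Q = ΔU = nCᵥΔT with Cᵥ = 5R/2 = 20.79 J/(mol·K).
At constant V, T₂/T₁ = P₂/P₁ ⇒ ΔT = T₁(P₂/P₁ − 1) = 575·(808/1200 − 1) = -187.8 K.
ΔU = (4.24)(20.79)(-187.8) = -16553 J.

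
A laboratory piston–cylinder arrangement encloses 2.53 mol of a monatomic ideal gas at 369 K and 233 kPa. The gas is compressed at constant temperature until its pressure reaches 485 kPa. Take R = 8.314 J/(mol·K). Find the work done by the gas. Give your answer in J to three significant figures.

W ≈ -5690 J

Isothermal process: W = nRT ln(V₂/V₁) = nRT ln(P₁/P₂).
W = (2.53)(8.314)(369) × ln(233/485)
  = 7762 × ln(0.4804) = 7762 × -0.7331
W_by_gas = -5690 J.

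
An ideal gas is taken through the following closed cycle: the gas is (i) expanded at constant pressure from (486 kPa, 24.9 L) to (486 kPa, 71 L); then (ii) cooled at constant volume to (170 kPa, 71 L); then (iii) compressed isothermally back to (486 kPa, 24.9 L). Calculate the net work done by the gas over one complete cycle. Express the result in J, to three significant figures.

Leg (i): W = PΔV = (486)(71 − 24.9) = 22405 J.
Leg (ii): W = 0.
Leg (iii): W = PᵢVᵢ ln(V_f/Vᵢ) = (12070) ln(24.9/71) = -12647 J.
W_net = 22405 − 12647 = 9758 J.

W_net ≈ 9760 J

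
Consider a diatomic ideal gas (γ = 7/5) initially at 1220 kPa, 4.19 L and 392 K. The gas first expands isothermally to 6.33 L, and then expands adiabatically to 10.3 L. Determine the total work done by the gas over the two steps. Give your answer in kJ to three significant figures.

Step 1 (isothermal): W = P₁V₁ ln(V₂/V₁) = (5112) ln(6.33/4.19) = 2109 J.
After step 1: P = 807.6 kPa, V = 6.33 L, T = 392 K.
Step 2 (adiabatic): W = (P₁V₁ − P₂V₂)/(γ−1) = (5112 − 4207)/0.4 = 2261 J.
W_total = 2109 + 2261 = 4370 J.

W_total ≈ 4.37 kJ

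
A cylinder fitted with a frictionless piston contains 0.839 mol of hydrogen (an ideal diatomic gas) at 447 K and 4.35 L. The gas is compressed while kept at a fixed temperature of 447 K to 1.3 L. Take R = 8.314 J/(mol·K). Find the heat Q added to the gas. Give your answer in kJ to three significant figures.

Isothermal ⇒ ΔU = 0, so Q = W = nRT ln(V₂/V₁).
Q = (0.839)(8.314)(447) ln(1.3/4.35) = 3118 × -1.208 = -3766 J.

Q ≈ -3.77 kJ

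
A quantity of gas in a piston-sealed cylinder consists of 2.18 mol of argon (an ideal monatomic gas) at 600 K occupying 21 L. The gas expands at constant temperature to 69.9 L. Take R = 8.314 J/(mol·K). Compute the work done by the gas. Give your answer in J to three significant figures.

W ≈ 13100 J

Isothermal: W = nRT ln(V₂/V₁).
W = (2.18)(8.314)(600) × ln(69.9/21)
  = 10875 × 1.203
W_by_gas = 13077 J.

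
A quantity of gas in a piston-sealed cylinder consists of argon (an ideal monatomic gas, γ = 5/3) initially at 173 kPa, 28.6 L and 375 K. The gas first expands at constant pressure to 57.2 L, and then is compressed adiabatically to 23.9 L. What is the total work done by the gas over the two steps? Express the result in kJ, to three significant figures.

W_total ≈ -6.77 kJ

Step 1 (isobaric): W = PΔV = (173 kPa)(57.2 − 28.6 L) = 4948 J.
After step 1: P = 173 kPa, V = 57.2 L, T = 750 K.
Step 2 (adiabatic): W = (P₁V₁ − P₂V₂)/(γ−1) = (9896 − 17705)/0.667 = -11715 J.
W_total = 4948 − 11715 = -6767 J.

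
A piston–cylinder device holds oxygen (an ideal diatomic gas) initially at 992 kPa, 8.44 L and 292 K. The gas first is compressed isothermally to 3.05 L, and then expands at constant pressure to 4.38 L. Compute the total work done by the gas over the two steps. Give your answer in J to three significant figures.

W_total ≈ -4870 J

Step 1 (isothermal): W = P₁V₁ ln(V₂/V₁) = (8372) ln(3.05/8.44) = -8522 J.
After step 1: P = 2745 kPa, V = 3.05 L, T = 292 K.
Step 2 (isobaric): W = PΔV = (2745 kPa)(4.38 − 3.05 L) = 3651 J.
W_total = -8522 + 3651 = -4871 J.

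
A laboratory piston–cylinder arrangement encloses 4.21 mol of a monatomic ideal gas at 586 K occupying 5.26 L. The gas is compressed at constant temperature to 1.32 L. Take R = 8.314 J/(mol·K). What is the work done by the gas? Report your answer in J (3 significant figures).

Isothermal: W = nRT ln(V₂/V₁).
W = (4.21)(8.314)(586) × ln(1.32/5.26)
  = 20511 × -1.382
W_by_gas = -28357 J.

W ≈ -28400 J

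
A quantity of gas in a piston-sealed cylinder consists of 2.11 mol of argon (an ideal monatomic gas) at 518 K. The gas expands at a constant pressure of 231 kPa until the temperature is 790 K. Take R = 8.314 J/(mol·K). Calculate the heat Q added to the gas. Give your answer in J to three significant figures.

Isobaric: W = nRΔT = (2.11)(8.314)(272) = 4772 J.
ΔU = nCᵥΔT with Cᵥ = 3R/2: ΔU = (2.11)(12.47)(272) = 7157 J.
Q = ΔU + W = 7157 + 4772 = 11929 J.

Q ≈ 11900 J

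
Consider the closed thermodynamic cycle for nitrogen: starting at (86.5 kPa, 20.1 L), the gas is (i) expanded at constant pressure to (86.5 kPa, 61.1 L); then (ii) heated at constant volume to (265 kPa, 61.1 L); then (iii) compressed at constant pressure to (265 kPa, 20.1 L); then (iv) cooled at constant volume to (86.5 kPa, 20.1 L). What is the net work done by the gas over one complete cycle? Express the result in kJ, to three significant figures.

Constant-volume legs do no work.
W(i) = (86.5)(61.1 − 20.1) = 3546 J; W(iii) = (265)(20.1 − 61.1) = -10865 J.
W_net = 3546 − 10865 = -7318 J (the counter-clockwise enclosed area).

W_net ≈ -7.32 kJ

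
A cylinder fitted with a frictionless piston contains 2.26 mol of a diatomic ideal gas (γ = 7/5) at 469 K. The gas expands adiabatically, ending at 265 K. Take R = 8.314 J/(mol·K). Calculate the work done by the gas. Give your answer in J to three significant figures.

Adiabatic ⇒ Q = 0, so W_by = −ΔU = nCᵥ(T₁ − T₂).
Cᵥ = 5R/2 = 20.79 J/(mol·K).
W = (2.26)(20.79)(469 − 265) = 9583 J.

W ≈ 9580 J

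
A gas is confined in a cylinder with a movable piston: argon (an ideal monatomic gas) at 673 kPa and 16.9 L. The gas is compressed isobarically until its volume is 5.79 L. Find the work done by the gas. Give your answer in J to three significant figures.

Isobaric: W = P ΔV.
W = (673 kPa)(5.79 − 16.9 L) = (673)(-11.11) = -7477 J.

W ≈ -7480 J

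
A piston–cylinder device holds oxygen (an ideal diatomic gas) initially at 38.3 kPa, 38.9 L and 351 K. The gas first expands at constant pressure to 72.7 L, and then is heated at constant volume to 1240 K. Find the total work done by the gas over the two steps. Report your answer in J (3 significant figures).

W_total ≈ 1290 J

Step 1 (isobaric): W = PΔV = (38.3 kPa)(72.7 − 38.9 L) = 1295 J.
Step 2 (isochoric): W = 0 (constant volume).
W_total = 1295 + 0 = 1295 J.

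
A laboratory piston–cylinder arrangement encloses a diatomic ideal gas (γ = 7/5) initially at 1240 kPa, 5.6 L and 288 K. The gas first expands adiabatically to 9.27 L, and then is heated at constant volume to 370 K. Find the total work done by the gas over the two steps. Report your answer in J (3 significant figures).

W_total ≈ 3170 J

Step 1 (adiabatic): W = (P₁V₁ − P₂V₂)/(γ−1) = (6944 − 5676)/0.4 = 3170 J.
Step 2 (isochoric): W = 0 (constant volume).
W_total = 3170 + 0 = 3170 J.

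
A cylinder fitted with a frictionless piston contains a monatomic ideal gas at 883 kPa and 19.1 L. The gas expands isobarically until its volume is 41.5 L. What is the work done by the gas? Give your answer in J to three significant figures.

Isobaric: W = P ΔV.
W = (883 kPa)(41.5 − 19.1 L) = (883)(22.4) = 19779 J.

W ≈ 19800 J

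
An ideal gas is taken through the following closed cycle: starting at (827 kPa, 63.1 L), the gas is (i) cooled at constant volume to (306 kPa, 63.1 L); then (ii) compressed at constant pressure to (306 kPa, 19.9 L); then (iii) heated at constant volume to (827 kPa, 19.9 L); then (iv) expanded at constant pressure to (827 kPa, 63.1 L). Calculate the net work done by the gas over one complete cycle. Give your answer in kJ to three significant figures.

Constant-volume legs do no work.
W(ii) = (306)(19.9 − 63.1) = -13219 J; W(iv) = (827)(63.1 − 19.9) = 35726 J.
W_net = -13219 + 35726 = 22507 J (the clockwise enclosed area).

W_net ≈ 22.5 kJ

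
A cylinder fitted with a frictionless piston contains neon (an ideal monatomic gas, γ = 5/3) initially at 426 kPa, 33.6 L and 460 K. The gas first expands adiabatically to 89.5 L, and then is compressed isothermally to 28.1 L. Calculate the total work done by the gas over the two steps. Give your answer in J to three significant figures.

W_total ≈ 1670 J

Step 1 (adiabatic): W = (P₁V₁ − P₂V₂)/(γ−1) = (14314 − 7449)/0.667 = 10297 J.
After step 1: P = 83.23 kPa, V = 89.5 L, T = 239.4 K.
Step 2 (isothermal): W = P₁V₁ ln(V₂/V₁) = (7449) ln(28.1/89.5) = -8629 J.
W_total = 10297 − 8629 = 1668 J.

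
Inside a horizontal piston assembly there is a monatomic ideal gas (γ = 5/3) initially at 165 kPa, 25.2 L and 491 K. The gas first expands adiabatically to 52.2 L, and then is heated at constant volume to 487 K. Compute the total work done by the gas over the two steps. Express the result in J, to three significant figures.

W_total ≈ 2400 J

Step 1 (adiabatic): W = (P₁V₁ − P₂V₂)/(γ−1) = (4158 − 2559)/0.667 = 2399 J.
Step 2 (isochoric): W = 0 (constant volume).
W_total = 2399 + 0 = 2399 J.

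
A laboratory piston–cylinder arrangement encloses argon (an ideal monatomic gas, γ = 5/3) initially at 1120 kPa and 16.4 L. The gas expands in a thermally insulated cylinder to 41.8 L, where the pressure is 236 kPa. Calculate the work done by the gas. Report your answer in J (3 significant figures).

Adiabatic: W = (P₁V₁ − P₂V₂)/(γ − 1) with γ = 5/3.
P₁V₁ = 18368 J, P₂V₂ = 9865 J.
W = (18368 − 9865) / 0.6667 = 12755 J.

W ≈ 12800 J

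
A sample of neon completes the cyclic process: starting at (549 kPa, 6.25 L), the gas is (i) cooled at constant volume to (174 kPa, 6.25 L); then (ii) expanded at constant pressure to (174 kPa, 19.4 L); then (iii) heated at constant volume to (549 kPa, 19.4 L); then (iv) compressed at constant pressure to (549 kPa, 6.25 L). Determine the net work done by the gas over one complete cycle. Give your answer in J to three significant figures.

W_net ≈ -4930 J

Constant-volume legs do no work.
W(ii) = (174)(19.4 − 6.25) = 2288 J; W(iv) = (549)(6.25 − 19.4) = -7219 J.
W_net = 2288 − 7219 = -4931 J (the counter-clockwise enclosed area).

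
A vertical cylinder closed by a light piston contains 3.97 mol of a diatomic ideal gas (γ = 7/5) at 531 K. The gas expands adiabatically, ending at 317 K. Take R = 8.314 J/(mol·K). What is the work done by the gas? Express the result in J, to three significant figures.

W ≈ 17700 J

Adiabatic ⇒ Q = 0, so W_by = −ΔU = nCᵥ(T₁ − T₂).
Cᵥ = 5R/2 = 20.79 J/(mol·K).
W = (3.97)(20.79)(531 − 317) = 17659 J.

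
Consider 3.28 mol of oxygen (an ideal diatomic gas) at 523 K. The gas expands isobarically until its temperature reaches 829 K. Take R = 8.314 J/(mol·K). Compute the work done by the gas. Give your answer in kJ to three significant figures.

W ≈ 8.34 kJ

Isobaric: W = P ΔV = nR ΔT.
W = (3.28)(8.314)(829 − 523) = 8345 J.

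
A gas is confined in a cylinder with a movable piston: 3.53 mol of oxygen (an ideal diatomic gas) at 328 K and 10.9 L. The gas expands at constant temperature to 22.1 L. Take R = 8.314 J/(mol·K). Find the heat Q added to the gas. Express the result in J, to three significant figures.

Q ≈ 6800 J

Isothermal ⇒ ΔU = 0, so Q = W = nRT ln(V₂/V₁).
Q = (3.53)(8.314)(328) ln(22.1/10.9) = 9626 × 0.7068 = 6804 J.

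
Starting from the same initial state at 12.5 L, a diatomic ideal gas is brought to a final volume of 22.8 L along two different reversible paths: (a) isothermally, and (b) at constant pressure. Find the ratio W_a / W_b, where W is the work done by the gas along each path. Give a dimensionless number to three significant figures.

Path (a) isothermal: W = P₁V₁ ln(V₂/V₁) → W_a/(P₁V₁) = 0.601.
Path (b) isobaric: W = P₁(V₂ − V₁) → W_b/(P₁V₁) = 0.824.
W_a / W_b = 0.601 / 0.824 = 0.7294.

W_a / W_b ≈ 0.729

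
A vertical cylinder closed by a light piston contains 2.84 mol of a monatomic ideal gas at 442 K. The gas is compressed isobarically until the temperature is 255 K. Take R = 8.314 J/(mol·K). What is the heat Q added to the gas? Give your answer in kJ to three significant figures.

Isobaric: W = nRΔT = (2.84)(8.314)(-187) = -4415 J.
ΔU = nCᵥΔT with Cᵥ = 3R/2: ΔU = (2.84)(12.47)(-187) = -6623 J.
Q = ΔU + W = -6623 − 4415 = -11038 J.

Q ≈ -11.0 kJ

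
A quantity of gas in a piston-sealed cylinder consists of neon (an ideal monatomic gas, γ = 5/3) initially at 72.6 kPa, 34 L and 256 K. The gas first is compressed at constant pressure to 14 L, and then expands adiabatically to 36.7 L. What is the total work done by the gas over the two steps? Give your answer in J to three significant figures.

W_total ≈ -729 J

Step 1 (isobaric): W = PΔV = (72.6 kPa)(14 − 34 L) = -1452 J.
After step 1: P = 72.6 kPa, V = 14 L, T = 105.4 K.
Step 2 (adiabatic): W = (P₁V₁ − P₂V₂)/(γ−1) = (1016 − 534.6)/0.667 = 722.7 J.
W_total = -1452 + 722.7 = -729.3 J.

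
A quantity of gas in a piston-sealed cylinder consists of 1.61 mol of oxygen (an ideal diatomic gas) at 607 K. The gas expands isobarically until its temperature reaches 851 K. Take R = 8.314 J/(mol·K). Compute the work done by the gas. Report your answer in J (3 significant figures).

W ≈ 3270 J

Isobaric: W = P ΔV = nR ΔT.
W = (1.61)(8.314)(851 − 607) = 3266 J.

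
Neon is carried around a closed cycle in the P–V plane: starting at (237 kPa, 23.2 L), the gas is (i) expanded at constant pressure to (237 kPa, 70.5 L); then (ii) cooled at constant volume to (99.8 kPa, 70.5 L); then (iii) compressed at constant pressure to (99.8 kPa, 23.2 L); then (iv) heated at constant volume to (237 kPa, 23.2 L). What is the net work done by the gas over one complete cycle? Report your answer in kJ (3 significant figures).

Constant-volume legs do no work.
W(i) = (237)(70.5 − 23.2) = 11210 J; W(iii) = (99.8)(23.2 − 70.5) = -4721 J.
W_net = 11210 − 4721 = 6490 J (the clockwise enclosed area).

W_net ≈ 6.49 kJ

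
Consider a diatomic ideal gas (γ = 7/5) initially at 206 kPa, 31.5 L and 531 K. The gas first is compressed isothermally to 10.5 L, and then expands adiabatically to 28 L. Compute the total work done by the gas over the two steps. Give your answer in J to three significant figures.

Step 1 (isothermal): W = P₁V₁ ln(V₂/V₁) = (6489) ln(10.5/31.5) = -7129 J.
After step 1: P = 618 kPa, V = 10.5 L, T = 531 K.
Step 2 (adiabatic): W = (P₁V₁ − P₂V₂)/(γ−1) = (6489 − 4383)/0.4 = 5265 J.
W_total = -7129 + 5265 = -1864 J.

W_total ≈ -1860 J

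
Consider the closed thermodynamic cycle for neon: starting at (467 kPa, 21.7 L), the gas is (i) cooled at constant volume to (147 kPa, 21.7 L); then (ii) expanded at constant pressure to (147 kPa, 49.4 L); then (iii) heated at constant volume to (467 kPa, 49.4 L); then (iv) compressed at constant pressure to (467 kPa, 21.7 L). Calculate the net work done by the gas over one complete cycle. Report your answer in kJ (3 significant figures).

Constant-volume legs do no work.
W(ii) = (147)(49.4 − 21.7) = 4072 J; W(iv) = (467)(21.7 − 49.4) = -12936 J.
W_net = 4072 − 12936 = -8864 J (the counter-clockwise enclosed area).

W_net ≈ -8.86 kJ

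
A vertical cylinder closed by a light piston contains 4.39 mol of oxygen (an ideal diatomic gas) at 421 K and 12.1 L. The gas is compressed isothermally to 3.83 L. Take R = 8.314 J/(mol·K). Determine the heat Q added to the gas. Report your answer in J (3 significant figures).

Isothermal ⇒ ΔU = 0, so Q = W = nRT ln(V₂/V₁).
Q = (4.39)(8.314)(421) ln(3.83/12.1) = 15366 × -1.15 = -17676 J.

Q ≈ -17700 J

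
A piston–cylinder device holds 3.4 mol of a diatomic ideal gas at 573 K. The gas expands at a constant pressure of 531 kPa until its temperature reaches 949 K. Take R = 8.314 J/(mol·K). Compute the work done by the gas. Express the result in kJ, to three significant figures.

Isobaric: W = P ΔV = nR ΔT.
W = (3.4)(8.314)(949 − 573) = 10629 J.

W ≈ 10.6 kJ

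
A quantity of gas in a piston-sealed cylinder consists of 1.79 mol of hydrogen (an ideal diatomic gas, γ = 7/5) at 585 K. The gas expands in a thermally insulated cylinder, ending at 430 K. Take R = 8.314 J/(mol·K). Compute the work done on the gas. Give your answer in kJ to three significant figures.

Adiabatic ⇒ Q = 0, so W_by = −ΔU = nCᵥ(T₁ − T₂).
Cᵥ = 5R/2 = 20.79 J/(mol·K).
W = (1.79)(20.79)(585 − 430) = 5767 J.
Work on gas = −W_by = -5767 J.

W ≈ -5.77 kJ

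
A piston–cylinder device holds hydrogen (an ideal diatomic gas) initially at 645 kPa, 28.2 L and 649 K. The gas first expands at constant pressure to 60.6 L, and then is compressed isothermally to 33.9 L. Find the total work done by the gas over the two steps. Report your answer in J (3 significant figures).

W_total ≈ -1810 J

Step 1 (isobaric): W = PΔV = (645 kPa)(60.6 − 28.2 L) = 20898 J.
After step 1: P = 645 kPa, V = 60.6 L, T = 1395 K.
Step 2 (isothermal): W = P₁V₁ ln(V₂/V₁) = (39087) ln(33.9/60.6) = -22705 J.
W_total = 20898 − 22705 = -1807 J.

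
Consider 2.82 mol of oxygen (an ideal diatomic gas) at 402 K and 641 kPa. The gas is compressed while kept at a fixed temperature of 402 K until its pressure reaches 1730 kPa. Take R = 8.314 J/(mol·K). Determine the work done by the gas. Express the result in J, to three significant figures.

Isothermal process: W = nRT ln(V₂/V₁) = nRT ln(P₁/P₂).
W = (2.82)(8.314)(402) × ln(641/1730)
  = 9425 × ln(0.3705) = 9425 × -0.9928
W_by_gas = -9358 J.

W ≈ -9360 J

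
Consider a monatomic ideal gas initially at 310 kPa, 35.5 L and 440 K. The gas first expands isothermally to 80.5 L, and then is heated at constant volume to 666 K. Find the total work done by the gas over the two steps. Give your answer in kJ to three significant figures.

Step 1 (isothermal): W = P₁V₁ ln(V₂/V₁) = (11005) ln(80.5/35.5) = 9010 J.
Step 2 (isochoric): W = 0 (constant volume).
W_total = 9010 + 0 = 9010 J.

W_total ≈ 9.01 kJ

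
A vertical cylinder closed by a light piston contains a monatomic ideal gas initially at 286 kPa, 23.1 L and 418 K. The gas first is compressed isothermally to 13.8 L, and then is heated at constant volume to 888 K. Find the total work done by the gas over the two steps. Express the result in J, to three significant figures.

Step 1 (isothermal): W = P₁V₁ ln(V₂/V₁) = (6607) ln(13.8/23.1) = -3403 J.
Step 2 (isochoric): W = 0 (constant volume).
W_total = -3403 + 0 = -3403 J.

W_total ≈ -3400 J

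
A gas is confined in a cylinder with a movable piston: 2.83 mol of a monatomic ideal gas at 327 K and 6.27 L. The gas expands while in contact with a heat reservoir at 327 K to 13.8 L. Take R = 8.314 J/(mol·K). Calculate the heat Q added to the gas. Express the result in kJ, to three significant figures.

Isothermal ⇒ ΔU = 0, so Q = W = nRT ln(V₂/V₁).
Q = (2.83)(8.314)(327) ln(13.8/6.27) = 7694 × 0.7889 = 6070 J.

Q ≈ 6.07 kJ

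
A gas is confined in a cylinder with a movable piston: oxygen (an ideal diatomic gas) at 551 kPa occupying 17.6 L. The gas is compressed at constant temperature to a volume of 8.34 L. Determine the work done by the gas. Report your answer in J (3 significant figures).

Isothermal: W = nRT ln(V₂/V₁) = P₁V₁ ln(V₂/V₁).
P₁V₁ = (551 kPa)(17.6 L) = 9698 J.
W = 9698 × ln(8.34/17.6) = 9698 × -0.7468
W_by_gas = -7243 J.

W ≈ -7240 J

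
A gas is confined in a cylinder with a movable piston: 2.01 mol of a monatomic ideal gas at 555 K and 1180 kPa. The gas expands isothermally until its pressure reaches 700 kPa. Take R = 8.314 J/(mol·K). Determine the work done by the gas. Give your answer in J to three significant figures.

W ≈ 4840 J

Isothermal process: W = nRT ln(V₂/V₁) = nRT ln(P₁/P₂).
W = (2.01)(8.314)(555) × ln(1180/700)
  = 9275 × ln(1.686) = 9275 × 0.5222
W_by_gas = 4843 J.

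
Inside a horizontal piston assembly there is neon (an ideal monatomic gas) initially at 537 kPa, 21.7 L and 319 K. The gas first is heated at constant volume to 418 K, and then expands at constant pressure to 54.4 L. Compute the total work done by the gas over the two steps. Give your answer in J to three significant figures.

Step 1 (isochoric): W = 0 (constant volume).
After step 1: P = 703.7 kPa (V unchanged).
Step 2 (isobaric): W = PΔV = (703.7 kPa)(54.4 − 21.7 L) = 23010 J.
W_total = 0 + 23010 = 23010 J.

W_total ≈ 23000 J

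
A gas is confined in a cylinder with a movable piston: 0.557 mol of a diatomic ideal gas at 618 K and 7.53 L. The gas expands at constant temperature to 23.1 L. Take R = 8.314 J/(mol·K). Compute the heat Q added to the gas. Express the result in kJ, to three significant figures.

Q ≈ 3.21 kJ

Isothermal ⇒ ΔU = 0, so Q = W = nRT ln(V₂/V₁).
Q = (0.557)(8.314)(618) ln(23.1/7.53) = 2862 × 1.121 = 3208 J.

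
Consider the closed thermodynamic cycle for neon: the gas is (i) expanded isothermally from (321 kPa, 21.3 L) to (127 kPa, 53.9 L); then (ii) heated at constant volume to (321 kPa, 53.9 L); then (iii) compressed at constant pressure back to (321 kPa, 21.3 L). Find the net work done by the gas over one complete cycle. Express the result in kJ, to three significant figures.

Leg (i): W = PᵢVᵢ ln(V_f/Vᵢ) = (6837) ln(53.9/21.3) = 6348 J.
Leg (ii): W = 0.
Leg (iii): W = PΔV = (321)(21.3 − 53.9) = -10465 J.
W_net = 6348 − 10465 = -4117 J.

W_net ≈ -4.12 kJ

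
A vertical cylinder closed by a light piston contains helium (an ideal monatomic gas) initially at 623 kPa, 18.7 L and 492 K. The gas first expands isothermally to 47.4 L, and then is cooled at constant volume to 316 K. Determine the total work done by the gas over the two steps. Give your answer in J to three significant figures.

Step 1 (isothermal): W = P₁V₁ ln(V₂/V₁) = (11650) ln(47.4/18.7) = 10836 J.
Step 2 (isochoric): W = 0 (constant volume).
W_total = 10836 + 0 = 10836 J.

W_total ≈ 10800 J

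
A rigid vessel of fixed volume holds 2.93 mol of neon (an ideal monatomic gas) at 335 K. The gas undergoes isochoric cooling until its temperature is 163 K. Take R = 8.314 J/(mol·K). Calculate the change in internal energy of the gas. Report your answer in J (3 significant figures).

ΔU ≈ -6280 J

Constant volume ⇒ W = 0, so Q = ΔU = nCᵥΔT with Cᵥ = 3R/2 = 12.47 J/(mol·K).
ΔU = (2.93)(12.47)(163 − 335) = -6285 J.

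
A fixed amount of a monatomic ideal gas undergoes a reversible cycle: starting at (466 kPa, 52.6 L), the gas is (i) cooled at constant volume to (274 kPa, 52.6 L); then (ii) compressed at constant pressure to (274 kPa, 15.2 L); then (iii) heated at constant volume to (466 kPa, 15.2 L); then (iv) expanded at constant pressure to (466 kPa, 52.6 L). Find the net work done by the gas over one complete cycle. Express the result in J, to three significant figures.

Constant-volume legs do no work.
W(ii) = (274)(15.2 − 52.6) = -10248 J; W(iv) = (466)(52.6 − 15.2) = 17428 J.
W_net = -10248 + 17428 = 7181 J (the clockwise enclosed area).

W_net ≈ 7180 J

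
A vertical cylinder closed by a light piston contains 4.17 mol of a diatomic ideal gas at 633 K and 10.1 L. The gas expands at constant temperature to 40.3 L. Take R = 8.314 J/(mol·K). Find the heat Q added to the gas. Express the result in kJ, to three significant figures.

Isothermal ⇒ ΔU = 0, so Q = W = nRT ln(V₂/V₁).
Q = (4.17)(8.314)(633) ln(40.3/10.1) = 21946 × 1.384 = 30369 J.

Q ≈ 30.4 kJ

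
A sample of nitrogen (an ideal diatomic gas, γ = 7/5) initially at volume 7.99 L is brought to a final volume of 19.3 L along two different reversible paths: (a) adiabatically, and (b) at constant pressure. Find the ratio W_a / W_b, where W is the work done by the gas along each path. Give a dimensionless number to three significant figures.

W_a / W_b ≈ 0.525

Path (a) adiabatic: W = P₁V₁(1 − (V₁/V₂)^(γ−1))/(γ−1) → W_a/(P₁V₁) = 0.7431.
Path (b) isobaric: W = P₁(V₂ − V₁) → W_b/(P₁V₁) = 1.416.
W_a / W_b = 0.7431 / 1.416 = 0.525.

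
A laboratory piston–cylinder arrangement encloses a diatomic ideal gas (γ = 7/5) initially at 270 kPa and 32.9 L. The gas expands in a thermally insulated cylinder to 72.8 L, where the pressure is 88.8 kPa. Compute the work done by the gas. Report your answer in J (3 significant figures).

Adiabatic: W = (P₁V₁ − P₂V₂)/(γ − 1) with γ = 7/5.
P₁V₁ = 8883 J, P₂V₂ = 6465 J.
W = (8883 − 6465) / 0.4 = 6046 J.

W ≈ 6050 J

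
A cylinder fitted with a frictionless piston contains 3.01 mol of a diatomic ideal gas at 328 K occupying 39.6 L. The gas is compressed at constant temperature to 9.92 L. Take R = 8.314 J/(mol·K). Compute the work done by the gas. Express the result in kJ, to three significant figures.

W ≈ -11.4 kJ

Isothermal: W = nRT ln(V₂/V₁).
W = (3.01)(8.314)(328) × ln(9.92/39.6)
  = 8208 × -1.384
W_by_gas = -11362 J.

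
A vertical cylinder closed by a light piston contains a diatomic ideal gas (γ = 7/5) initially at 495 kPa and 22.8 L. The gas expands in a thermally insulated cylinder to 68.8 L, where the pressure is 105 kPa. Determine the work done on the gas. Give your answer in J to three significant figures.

W ≈ -10200 J

Adiabatic: W = (P₁V₁ − P₂V₂)/(γ − 1) with γ = 7/5.
P₁V₁ = 11286 J, P₂V₂ = 7224 J.
W = (11286 − 7224) / 0.4 = 10155 J.
Work on gas = −W_by = -10155 J.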